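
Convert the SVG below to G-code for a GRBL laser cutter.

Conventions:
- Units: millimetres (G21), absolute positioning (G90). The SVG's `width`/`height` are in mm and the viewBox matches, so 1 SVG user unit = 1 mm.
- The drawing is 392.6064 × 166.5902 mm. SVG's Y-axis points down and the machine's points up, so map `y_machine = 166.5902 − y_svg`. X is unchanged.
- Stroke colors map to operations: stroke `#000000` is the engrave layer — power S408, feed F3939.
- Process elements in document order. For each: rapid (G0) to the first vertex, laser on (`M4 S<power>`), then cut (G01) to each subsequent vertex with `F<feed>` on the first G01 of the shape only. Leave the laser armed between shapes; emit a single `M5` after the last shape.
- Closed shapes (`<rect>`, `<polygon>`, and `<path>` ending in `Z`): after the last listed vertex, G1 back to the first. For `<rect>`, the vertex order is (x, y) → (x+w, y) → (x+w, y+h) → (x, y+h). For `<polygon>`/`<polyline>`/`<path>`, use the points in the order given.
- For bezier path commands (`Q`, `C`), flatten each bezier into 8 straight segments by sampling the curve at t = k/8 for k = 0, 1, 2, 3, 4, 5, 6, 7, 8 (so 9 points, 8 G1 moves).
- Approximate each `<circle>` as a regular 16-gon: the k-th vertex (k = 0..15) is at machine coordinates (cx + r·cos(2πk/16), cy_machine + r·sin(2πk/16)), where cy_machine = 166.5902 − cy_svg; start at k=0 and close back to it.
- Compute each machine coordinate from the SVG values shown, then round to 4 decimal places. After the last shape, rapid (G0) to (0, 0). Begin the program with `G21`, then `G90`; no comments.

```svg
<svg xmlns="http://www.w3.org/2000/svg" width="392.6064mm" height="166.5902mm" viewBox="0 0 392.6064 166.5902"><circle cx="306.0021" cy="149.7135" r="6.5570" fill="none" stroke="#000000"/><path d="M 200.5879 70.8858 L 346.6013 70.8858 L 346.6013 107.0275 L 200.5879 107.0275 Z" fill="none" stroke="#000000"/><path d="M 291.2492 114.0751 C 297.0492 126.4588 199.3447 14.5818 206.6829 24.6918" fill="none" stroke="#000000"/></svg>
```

G21
G90
G0 X312.5591 Y16.8767
M4 S408
G01 X312.0600 Y19.3860 F3939
G01 X310.6386 Y21.5132
G01 X308.5114 Y22.9346
G01 X306.0021 Y23.4337
G01 X303.4928 Y22.9346
G01 X301.3656 Y21.5132
G01 X299.9442 Y19.3860
G01 X299.4451 Y16.8767
G01 X299.9442 Y14.3674
G01 X301.3656 Y12.2402
G01 X303.4928 Y10.8188
G01 X306.0021 Y10.3197
G01 X308.5114 Y10.8188
G01 X310.6386 Y12.2402
G01 X312.0600 Y14.3674
G01 X312.5591 Y16.8767
G0 X200.5879 Y95.7044
M4 S408
G01 X346.6013 Y95.7044 F3939
G01 X346.6013 Y59.5627
G01 X200.5879 Y59.5627
G01 X200.5879 Y95.7044
G0 X291.2492 Y52.5151
M4 S408
G01 X288.9797 Y53.2150 F3939
G01 X279.4507 Y62.6786
G01 X265.1058 Y78.0202
G01 X248.3892 Y96.3541
G01 X231.7447 Y114.7946
G01 X217.6162 Y130.4560
G01 X208.4476 Y140.4525
G01 X206.6829 Y141.8984
M5
G0 X0.0000 Y0.0000

Since the viewBox matches the mm dimensions, user units are millimetres directly. The only transform is the Y-flip y_m = 166.5902 − y_svg.

Shape 1 is a circle drawn with `<circle>`. Its stroke #000000 means engrave at S408, F3939. After flipping Y the toolpath is (312.5591,16.8767) → (312.0600,19.3860) → (310.6386,21.5132) → (308.5114,22.9346) → (306.0021,23.4337) → (303.4928,22.9346) → (301.3656,21.5132) → (299.9442,19.3860) → (299.4451,16.8767) → (299.9442,14.3674) → (301.3656,12.2402) → (303.4928,10.8188) → (306.0021,10.3197) → (308.5114,10.8188) → (310.6386,12.2402) → (312.0600,14.3674) → (312.5591,16.8767), returning to the start.

Shape 2 is a rectangle drawn with `<path>`. Its stroke #000000 means engrave at S408, F3939. After flipping Y the toolpath is (200.5879,95.7044) → (346.6013,95.7044) → (346.6013,59.5627) → (200.5879,59.5627) → (200.5879,95.7044), returning to the start.

Shape 3 is a cubic bezier drawn with `<path>`. Its stroke #000000 means engrave at S408, F3939. After flipping Y the toolpath is (291.2492,52.5151) → (288.9797,53.2150) → (279.4507,62.6786) → (265.1058,78.0202) → (248.3892,96.3541) → (231.7447,114.7946) → (217.6162,130.4560) → (208.4476,140.4525) → (206.6829,141.8984).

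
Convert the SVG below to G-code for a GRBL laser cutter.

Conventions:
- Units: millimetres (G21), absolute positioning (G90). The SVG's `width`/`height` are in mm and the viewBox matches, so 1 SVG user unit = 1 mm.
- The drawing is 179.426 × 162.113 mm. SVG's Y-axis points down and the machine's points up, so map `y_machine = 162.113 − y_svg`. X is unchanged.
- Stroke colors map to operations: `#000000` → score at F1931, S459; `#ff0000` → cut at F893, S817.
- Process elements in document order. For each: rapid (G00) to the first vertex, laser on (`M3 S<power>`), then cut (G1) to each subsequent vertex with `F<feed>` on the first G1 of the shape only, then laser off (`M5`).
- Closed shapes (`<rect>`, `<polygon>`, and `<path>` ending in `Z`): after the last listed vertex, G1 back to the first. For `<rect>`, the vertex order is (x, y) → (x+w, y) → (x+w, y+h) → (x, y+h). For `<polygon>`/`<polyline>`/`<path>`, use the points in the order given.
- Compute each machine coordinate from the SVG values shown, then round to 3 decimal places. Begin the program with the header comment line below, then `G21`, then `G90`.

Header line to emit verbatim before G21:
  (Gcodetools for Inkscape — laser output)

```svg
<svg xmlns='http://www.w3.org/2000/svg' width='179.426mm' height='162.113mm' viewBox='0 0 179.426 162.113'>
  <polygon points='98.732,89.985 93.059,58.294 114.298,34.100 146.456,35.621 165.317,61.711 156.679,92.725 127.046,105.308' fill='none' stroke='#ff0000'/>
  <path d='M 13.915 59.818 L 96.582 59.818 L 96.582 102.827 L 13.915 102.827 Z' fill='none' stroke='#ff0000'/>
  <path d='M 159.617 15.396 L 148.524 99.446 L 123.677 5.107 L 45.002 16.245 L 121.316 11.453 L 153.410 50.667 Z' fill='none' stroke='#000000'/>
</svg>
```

Since the viewBox matches the mm dimensions, user units are millimetres directly. The only transform is the Y-flip y_m = 162.113 − y_svg.

Shape 1 is a regular polygon drawn with `<polygon>`. Its stroke #ff0000 means cut at S817, F893. After flipping Y the toolpath is (98.732,72.128) → (93.059,103.819) → (114.298,128.013) → (146.456,126.492) → (165.317,100.402) → (156.679,69.388) → (127.046,56.805) → (98.732,72.128), returning to the start.

Shape 2 is a rectangle drawn with `<path>`. Its stroke #ff0000 means cut at S817, F893. After flipping Y the toolpath is (13.915,102.295) → (96.582,102.295) → (96.582,59.286) → (13.915,59.286) → (13.915,102.295), returning to the start.

Shape 3 is a closed polygon drawn with `<path>`. Its stroke #000000 means score at S459, F1931. After flipping Y the toolpath is (159.617,146.717) → (148.524,62.667) → (123.677,157.006) → (45.002,145.868) → (121.316,150.660) → (153.410,111.446) → (159.617,146.717), returning to the start.

(Gcodetools for Inkscape — laser output)
G21
G90
G00 X98.732 Y72.128
M3 S817
G1 X93.059 Y103.819 F893
G1 X114.298 Y128.013
G1 X146.456 Y126.492
G1 X165.317 Y100.402
G1 X156.679 Y69.388
G1 X127.046 Y56.805
G1 X98.732 Y72.128
M5
G00 X13.915 Y102.295
M3 S817
G1 X96.582 Y102.295 F893
G1 X96.582 Y59.286
G1 X13.915 Y59.286
G1 X13.915 Y102.295
M5
G00 X159.617 Y146.717
M3 S459
G1 X148.524 Y62.667 F1931
G1 X123.677 Y157.006
G1 X45.002 Y145.868
G1 X121.316 Y150.660
G1 X153.410 Y111.446
G1 X159.617 Y146.717
M5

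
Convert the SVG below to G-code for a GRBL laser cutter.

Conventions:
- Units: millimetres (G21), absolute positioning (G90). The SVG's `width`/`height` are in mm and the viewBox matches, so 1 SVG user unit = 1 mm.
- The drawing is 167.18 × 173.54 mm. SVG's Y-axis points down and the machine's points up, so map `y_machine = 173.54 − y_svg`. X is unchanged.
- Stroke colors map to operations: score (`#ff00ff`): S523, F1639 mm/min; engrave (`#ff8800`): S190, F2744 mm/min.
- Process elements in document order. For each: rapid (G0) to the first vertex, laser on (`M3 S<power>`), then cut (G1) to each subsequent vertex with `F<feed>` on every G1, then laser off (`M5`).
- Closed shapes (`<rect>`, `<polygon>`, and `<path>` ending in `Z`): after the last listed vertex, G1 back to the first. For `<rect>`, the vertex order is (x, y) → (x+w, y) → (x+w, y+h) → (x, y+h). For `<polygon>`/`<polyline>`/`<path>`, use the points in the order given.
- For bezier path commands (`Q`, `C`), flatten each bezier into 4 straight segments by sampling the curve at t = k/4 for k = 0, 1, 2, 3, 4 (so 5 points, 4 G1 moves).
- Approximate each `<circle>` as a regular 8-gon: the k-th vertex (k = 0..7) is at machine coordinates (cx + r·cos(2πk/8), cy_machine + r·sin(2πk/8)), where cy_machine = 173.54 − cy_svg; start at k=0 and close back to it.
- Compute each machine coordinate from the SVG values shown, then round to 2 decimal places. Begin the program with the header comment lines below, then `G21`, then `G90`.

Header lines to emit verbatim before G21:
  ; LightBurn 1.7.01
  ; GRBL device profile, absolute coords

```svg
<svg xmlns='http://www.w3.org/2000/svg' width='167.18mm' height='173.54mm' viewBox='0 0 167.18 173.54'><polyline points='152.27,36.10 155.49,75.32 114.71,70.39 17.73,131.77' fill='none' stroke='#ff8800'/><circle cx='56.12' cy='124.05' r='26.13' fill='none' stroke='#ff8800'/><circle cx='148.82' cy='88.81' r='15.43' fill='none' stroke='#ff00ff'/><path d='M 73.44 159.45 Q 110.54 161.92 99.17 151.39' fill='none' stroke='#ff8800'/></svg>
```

1 u = 1 mm; y_m = 173.54 − y.

[1] `<polyline>` open polyline, #ff8800→engrave S190 F2744: (152.27,137.44) → (155.49,98.22) → (114.71,103.15) → (17.73,41.77)

[2] `<circle>` circle, #ff8800→engrave S190 F2744: (82.25,49.49) → (74.60,67.97) → (56.12,75.62) → (37.64,67.97) → (29.99,49.49) → (37.64,31.01) → (56.12,23.36) → (74.60,31.01) → (82.25,49.49) (closed)

[3] `<circle>` circle, #ff00ff→score S523 F1639: (164.25,84.73) → (159.73,95.64) → (148.82,100.16) → (137.91,95.64) → (133.39,84.73) → (137.91,73.82) → (148.82,69.30) → (159.73,73.82) → (164.25,84.73) (closed)

[4] `<path>` quadratic bezier, #ff8800→engrave S190 F2744: (73.44,14.09) → (88.96,13.67) → (98.42,14.87) → (101.83,17.70) → (99.17,22.15)

; LightBurn 1.7.01
; GRBL device profile, absolute coords
G21
G90
G0 X152.27 Y137.44
M3 S190
G1 X155.49 Y98.22 F2744
G1 X114.71 Y103.15 F2744
G1 X17.73 Y41.77 F2744
M5
G0 X82.25 Y49.49
M3 S190
G1 X74.60 Y67.97 F2744
G1 X56.12 Y75.62 F2744
G1 X37.64 Y67.97 F2744
G1 X29.99 Y49.49 F2744
G1 X37.64 Y31.01 F2744
G1 X56.12 Y23.36 F2744
G1 X74.60 Y31.01 F2744
G1 X82.25 Y49.49 F2744
M5
G0 X164.25 Y84.73
M3 S523
G1 X159.73 Y95.64 F1639
G1 X148.82 Y100.16 F1639
G1 X137.91 Y95.64 F1639
G1 X133.39 Y84.73 F1639
G1 X137.91 Y73.82 F1639
G1 X148.82 Y69.30 F1639
G1 X159.73 Y73.82 F1639
G1 X164.25 Y84.73 F1639
M5
G0 X73.44 Y14.09
M3 S190
G1 X88.96 Y13.67 F2744
G1 X98.42 Y14.87 F2744
G1 X101.83 Y17.70 F2744
G1 X99.17 Y22.15 F2744
M5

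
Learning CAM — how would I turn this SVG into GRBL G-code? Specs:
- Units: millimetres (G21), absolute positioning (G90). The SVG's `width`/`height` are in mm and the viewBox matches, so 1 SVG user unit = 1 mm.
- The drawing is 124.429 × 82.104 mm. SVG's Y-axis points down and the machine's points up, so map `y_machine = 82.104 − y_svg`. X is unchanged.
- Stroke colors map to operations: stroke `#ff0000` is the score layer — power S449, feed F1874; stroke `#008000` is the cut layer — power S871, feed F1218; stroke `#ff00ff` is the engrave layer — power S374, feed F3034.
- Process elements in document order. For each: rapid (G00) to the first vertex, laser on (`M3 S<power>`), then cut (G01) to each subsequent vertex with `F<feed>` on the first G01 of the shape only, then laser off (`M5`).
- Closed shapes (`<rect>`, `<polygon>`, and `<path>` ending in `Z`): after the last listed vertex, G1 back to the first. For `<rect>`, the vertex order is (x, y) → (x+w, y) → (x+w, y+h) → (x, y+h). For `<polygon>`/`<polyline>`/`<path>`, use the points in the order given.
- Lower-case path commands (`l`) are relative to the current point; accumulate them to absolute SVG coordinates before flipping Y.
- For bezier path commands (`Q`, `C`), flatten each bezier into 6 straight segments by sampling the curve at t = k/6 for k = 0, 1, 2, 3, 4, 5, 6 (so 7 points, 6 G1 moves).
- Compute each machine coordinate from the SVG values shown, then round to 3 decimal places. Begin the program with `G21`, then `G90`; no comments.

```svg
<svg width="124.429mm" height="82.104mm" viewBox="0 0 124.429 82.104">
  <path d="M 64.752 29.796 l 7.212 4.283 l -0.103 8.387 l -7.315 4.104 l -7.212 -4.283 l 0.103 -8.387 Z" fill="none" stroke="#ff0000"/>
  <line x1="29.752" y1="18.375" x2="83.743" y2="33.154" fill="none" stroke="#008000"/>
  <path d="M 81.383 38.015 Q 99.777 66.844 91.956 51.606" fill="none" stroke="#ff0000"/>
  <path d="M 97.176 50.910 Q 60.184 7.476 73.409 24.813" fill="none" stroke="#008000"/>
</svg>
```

G21
G90
G00 X64.752 Y52.308
M3 S449
G01 X71.964 Y48.025 F1874
G01 X71.861 Y39.638
G01 X64.546 Y35.534
G01 X57.334 Y39.817
G01 X57.437 Y48.204
G01 X64.752 Y52.308
M5
G00 X29.752 Y63.729
M3 S871
G01 X83.743 Y48.950 F1218
M5
G00 X81.383 Y44.089
M3 S449
G01 X86.786 Y35.703 F1874
G01 X90.733 Y29.766
G01 X93.223 Y26.277
G01 X94.257 Y25.236
G01 X93.835 Y26.643
G01 X91.956 Y30.498
M5
G00 X97.176 Y31.194
M3 S871
G01 X86.240 Y43.984 F1218
G01 X78.094 Y53.398
G01 X72.738 Y59.435
G01 X70.172 Y62.097
G01 X70.396 Y61.382
G01 X73.409 Y57.291
M5

1 u = 1 mm; y_m = 82.104 − y.

[1] `<path>` regular polygon, #ff0000→score S449 F1874: (64.752,52.308) → (71.964,48.025) → (71.861,39.638) → (64.546,35.534) → (57.334,39.817) → (57.437,48.204) → (64.752,52.308) (closed)

[2] `<line>` line segment, #008000→cut S871 F1218: (29.752,63.729) → (83.743,48.950)

[3] `<path>` quadratic bezier, #ff0000→score S449 F1874: (81.383,44.089) → (86.786,35.703) → (90.733,29.766) → (93.223,26.277) → (94.257,25.236) → (93.835,26.643) → (91.956,30.498)

[4] `<path>` quadratic bezier, #008000→cut S871 F1218: (97.176,31.194) → (86.240,43.984) → (78.094,53.398) → (72.738,59.435) → (70.172,62.097) → (70.396,61.382) → (73.409,57.291)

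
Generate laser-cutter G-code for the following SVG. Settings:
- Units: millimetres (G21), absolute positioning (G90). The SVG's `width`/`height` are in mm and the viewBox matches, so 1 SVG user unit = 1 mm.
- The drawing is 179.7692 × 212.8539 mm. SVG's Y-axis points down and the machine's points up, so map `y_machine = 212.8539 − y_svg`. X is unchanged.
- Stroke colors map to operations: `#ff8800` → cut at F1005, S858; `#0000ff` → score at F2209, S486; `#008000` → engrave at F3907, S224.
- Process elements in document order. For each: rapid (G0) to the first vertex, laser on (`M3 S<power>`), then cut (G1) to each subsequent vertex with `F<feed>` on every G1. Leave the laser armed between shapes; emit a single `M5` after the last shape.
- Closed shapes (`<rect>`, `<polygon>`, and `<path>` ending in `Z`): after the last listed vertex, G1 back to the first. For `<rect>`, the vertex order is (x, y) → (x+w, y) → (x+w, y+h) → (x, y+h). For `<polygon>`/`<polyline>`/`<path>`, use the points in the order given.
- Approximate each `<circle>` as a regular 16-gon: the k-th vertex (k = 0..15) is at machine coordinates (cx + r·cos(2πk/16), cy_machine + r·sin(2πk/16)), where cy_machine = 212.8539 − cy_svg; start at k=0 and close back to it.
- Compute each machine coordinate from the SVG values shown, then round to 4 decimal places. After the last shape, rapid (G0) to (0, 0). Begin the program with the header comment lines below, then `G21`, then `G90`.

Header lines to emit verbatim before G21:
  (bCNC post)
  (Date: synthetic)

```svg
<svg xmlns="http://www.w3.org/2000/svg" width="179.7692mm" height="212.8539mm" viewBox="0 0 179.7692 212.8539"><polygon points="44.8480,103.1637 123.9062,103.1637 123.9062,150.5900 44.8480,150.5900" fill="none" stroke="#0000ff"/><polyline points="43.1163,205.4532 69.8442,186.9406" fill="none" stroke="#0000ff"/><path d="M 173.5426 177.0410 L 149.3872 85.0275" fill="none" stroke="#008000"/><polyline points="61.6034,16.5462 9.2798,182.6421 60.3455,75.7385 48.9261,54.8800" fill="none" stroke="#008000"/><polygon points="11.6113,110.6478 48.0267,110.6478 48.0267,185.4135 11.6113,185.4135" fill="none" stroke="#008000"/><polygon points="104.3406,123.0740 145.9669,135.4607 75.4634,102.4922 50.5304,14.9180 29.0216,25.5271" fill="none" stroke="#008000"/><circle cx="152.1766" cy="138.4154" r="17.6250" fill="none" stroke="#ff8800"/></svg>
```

Since the viewBox matches the mm dimensions, user units are millimetres directly. The only transform is the Y-flip y_m = 212.8539 − y_svg.

Shape 1 is a rectangle drawn with `<polygon>`. Its stroke #0000ff means score at S486, F2209. After flipping Y the toolpath is (44.8480,109.6902) → (123.9062,109.6902) → (123.9062,62.2639) → (44.8480,62.2639) → (44.8480,109.6902), returning to the start.

Shape 2 is a line segment drawn with `<polyline>`. Its stroke #0000ff means score at S486, F2209. After flipping Y the toolpath is (43.1163,7.4007) → (69.8442,25.9133).

Shape 3 is a line segment drawn with `<path>`. Its stroke #008000 means engrave at S224, F3907. After flipping Y the toolpath is (173.5426,35.8129) → (149.3872,127.8264).

Shape 4 is a open polyline drawn with `<polyline>`. Its stroke #008000 means engrave at S224, F3907. After flipping Y the toolpath is (61.6034,196.3077) → (9.2798,30.2118) → (60.3455,137.1154) → (48.9261,157.9739).

Shape 5 is a rectangle drawn with `<polygon>`. Its stroke #008000 means engrave at S224, F3907. After flipping Y the toolpath is (11.6113,102.2061) → (48.0267,102.2061) → (48.0267,27.4404) → (11.6113,27.4404) → (11.6113,102.2061), returning to the start.

Shape 6 is a closed polygon drawn with `<polygon>`. Its stroke #008000 means engrave at S224, F3907. After flipping Y the toolpath is (104.3406,89.7799) → (145.9669,77.3932) → (75.4634,110.3617) → (50.5304,197.9359) → (29.0216,187.3268) → (104.3406,89.7799), returning to the start.

Shape 7 is a circle drawn with `<circle>`. Its stroke #ff8800 means cut at S858, F1005. After flipping Y the toolpath is (169.8016,74.4385) → (168.4600,81.1833) → (164.6394,86.9013) → (158.9214,90.7219) → (152.1766,92.0635) → (145.4318,90.7219) → (139.7138,86.9013) → (135.8932,81.1833) → (134.5516,74.4385) → (135.8932,67.6937) → (139.7138,61.9757) → (145.4318,58.1551) → (152.1766,56.8135) → (158.9214,58.1551) → (164.6394,61.9757) → (168.4600,67.6937) → (169.8016,74.4385), returning to the start.

(bCNC post)
(Date: synthetic)
G21
G90
G0 X44.8480 Y109.6902
M3 S486
G1 X123.9062 Y109.6902 F2209
G1 X123.9062 Y62.2639 F2209
G1 X44.8480 Y62.2639 F2209
G1 X44.8480 Y109.6902 F2209
G0 X43.1163 Y7.4007
M3 S486
G1 X69.8442 Y25.9133 F2209
G0 X173.5426 Y35.8129
M3 S224
G1 X149.3872 Y127.8264 F3907
G0 X61.6034 Y196.3077
M3 S224
G1 X9.2798 Y30.2118 F3907
G1 X60.3455 Y137.1154 F3907
G1 X48.9261 Y157.9739 F3907
G0 X11.6113 Y102.2061
M3 S224
G1 X48.0267 Y102.2061 F3907
G1 X48.0267 Y27.4404 F3907
G1 X11.6113 Y27.4404 F3907
G1 X11.6113 Y102.2061 F3907
G0 X104.3406 Y89.7799
M3 S224
G1 X145.9669 Y77.3932 F3907
G1 X75.4634 Y110.3617 F3907
G1 X50.5304 Y197.9359 F3907
G1 X29.0216 Y187.3268 F3907
G1 X104.3406 Y89.7799 F3907
G0 X169.8016 Y74.4385
M3 S858
G1 X168.4600 Y81.1833 F1005
G1 X164.6394 Y86.9013 F1005
G1 X158.9214 Y90.7219 F1005
G1 X152.1766 Y92.0635 F1005
G1 X145.4318 Y90.7219 F1005
G1 X139.7138 Y86.9013 F1005
G1 X135.8932 Y81.1833 F1005
G1 X134.5516 Y74.4385 F1005
G1 X135.8932 Y67.6937 F1005
G1 X139.7138 Y61.9757 F1005
G1 X145.4318 Y58.1551 F1005
G1 X152.1766 Y56.8135 F1005
G1 X158.9214 Y58.1551 F1005
G1 X164.6394 Y61.9757 F1005
G1 X168.4600 Y67.6937 F1005
G1 X169.8016 Y74.4385 F1005
M5
G0 X0.0000 Y0.0000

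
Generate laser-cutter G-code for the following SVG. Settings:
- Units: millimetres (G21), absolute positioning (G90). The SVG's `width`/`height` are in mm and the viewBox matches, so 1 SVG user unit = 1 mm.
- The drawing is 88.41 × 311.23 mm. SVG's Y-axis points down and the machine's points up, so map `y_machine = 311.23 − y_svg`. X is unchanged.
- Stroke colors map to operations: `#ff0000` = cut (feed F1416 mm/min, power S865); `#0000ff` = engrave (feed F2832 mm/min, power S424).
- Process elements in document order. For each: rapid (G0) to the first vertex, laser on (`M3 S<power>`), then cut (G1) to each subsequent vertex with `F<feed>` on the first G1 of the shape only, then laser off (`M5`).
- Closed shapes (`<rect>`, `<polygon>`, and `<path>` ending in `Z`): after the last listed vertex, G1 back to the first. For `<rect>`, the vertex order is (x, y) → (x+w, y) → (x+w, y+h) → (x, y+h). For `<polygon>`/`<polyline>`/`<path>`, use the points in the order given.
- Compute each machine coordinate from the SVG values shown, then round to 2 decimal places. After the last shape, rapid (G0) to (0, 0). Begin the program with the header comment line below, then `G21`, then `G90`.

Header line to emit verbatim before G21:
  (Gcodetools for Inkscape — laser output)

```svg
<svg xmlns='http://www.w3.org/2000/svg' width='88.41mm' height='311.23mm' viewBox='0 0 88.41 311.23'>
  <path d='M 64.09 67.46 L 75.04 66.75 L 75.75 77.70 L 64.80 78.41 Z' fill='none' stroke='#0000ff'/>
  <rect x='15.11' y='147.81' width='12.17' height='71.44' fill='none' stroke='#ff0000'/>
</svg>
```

Since the viewBox matches the mm dimensions, user units are millimetres directly. The only transform is the Y-flip y_m = 311.23 − y_svg.

Shape 1 is a regular polygon drawn with `<path>`. Its stroke #0000ff means engrave at S424, F2832. After flipping Y the toolpath is (64.09,243.77) → (75.04,244.48) → (75.75,233.53) → (64.80,232.82) → (64.09,243.77), returning to the start.

Shape 2 is a rectangle drawn with `<rect>`. Its stroke #ff0000 means cut at S865, F1416. After flipping Y the toolpath is (15.11,163.42) → (27.28,163.42) → (27.28,91.98) → (15.11,91.98) → (15.11,163.42), returning to the start.

(Gcodetools for Inkscape — laser output)
G21
G90
G0 X64.09 Y243.77
M3 S424
G1 X75.04 Y244.48 F2832
G1 X75.75 Y233.53
G1 X64.80 Y232.82
G1 X64.09 Y243.77
M5
G0 X15.11 Y163.42
M3 S865
G1 X27.28 Y163.42 F1416
G1 X27.28 Y91.98
G1 X15.11 Y91.98
G1 X15.11 Y163.42
M5
G0 X0.00 Y0.00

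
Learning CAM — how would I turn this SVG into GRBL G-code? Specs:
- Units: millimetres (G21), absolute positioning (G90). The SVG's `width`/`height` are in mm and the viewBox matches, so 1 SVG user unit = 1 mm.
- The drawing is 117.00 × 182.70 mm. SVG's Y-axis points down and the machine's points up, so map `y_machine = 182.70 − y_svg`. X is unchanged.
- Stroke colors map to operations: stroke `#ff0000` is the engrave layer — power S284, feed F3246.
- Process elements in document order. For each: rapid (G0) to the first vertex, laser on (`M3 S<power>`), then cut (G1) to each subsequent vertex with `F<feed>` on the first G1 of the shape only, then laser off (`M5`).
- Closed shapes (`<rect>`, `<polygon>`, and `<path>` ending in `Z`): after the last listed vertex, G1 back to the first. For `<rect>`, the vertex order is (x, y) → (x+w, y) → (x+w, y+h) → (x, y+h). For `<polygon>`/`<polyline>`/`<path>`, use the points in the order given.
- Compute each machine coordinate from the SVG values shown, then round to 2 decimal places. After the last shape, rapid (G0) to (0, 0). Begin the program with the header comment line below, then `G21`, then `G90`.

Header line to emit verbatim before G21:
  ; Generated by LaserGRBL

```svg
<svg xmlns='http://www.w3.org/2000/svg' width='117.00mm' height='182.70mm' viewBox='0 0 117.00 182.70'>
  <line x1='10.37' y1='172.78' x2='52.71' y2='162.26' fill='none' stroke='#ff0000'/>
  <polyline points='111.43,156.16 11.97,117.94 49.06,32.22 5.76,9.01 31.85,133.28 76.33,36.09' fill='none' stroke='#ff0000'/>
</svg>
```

1 u = 1 mm; y_m = 182.70 − y.

[1] `<line>` line segment, #ff0000→engrave S284 F3246: (10.37,9.92) → (52.71,20.44)

[2] `<polyline>` open polyline, #ff0000→engrave S284 F3246: (111.43,26.54) → (11.97,64.76) → (49.06,150.48) → (5.76,173.69) → (31.85,49.42) → (76.33,146.61)

; Generated by LaserGRBL
G21
G90
G0 X10.37 Y9.92
M3 S284
G1 X52.71 Y20.44 F3246
M5
G0 X111.43 Y26.54
M3 S284
G1 X11.97 Y64.76 F3246
G1 X49.06 Y150.48
G1 X5.76 Y173.69
G1 X31.85 Y49.42
G1 X76.33 Y146.61
M5
G0 X0.00 Y0.00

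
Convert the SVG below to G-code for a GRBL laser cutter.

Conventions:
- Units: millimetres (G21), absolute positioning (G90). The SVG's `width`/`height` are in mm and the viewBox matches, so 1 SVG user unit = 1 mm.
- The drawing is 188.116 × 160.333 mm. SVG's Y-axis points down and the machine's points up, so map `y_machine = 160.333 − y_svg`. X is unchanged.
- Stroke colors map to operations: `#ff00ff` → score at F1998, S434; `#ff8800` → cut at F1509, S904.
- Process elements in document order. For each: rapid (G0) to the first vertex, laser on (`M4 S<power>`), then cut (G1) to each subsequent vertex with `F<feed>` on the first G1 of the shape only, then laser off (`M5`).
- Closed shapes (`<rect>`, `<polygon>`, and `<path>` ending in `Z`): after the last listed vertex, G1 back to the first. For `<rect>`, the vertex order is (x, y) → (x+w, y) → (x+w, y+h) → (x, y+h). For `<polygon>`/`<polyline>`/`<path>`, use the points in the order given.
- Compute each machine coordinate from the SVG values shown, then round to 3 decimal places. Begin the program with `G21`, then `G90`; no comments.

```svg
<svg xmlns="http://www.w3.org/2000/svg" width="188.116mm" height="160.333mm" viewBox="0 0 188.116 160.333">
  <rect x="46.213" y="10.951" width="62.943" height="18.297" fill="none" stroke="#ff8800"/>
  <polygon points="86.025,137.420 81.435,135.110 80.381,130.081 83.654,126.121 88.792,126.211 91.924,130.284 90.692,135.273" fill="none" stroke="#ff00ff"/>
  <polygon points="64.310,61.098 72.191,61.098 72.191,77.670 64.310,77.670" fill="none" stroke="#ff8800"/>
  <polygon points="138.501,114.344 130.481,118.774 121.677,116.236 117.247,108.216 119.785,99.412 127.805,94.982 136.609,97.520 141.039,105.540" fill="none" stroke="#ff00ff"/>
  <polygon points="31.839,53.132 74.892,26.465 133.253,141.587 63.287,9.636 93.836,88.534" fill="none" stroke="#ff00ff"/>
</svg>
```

G21
G90
G0 X46.213 Y149.382
M4 S904
G1 X109.156 Y149.382 F1509
G1 X109.156 Y131.085
G1 X46.213 Y131.085
G1 X46.213 Y149.382
M5
G0 X86.025 Y22.913
M4 S434
G1 X81.435 Y25.223 F1998
G1 X80.381 Y30.252
G1 X83.654 Y34.212
G1 X88.792 Y34.122
G1 X91.924 Y30.049
G1 X90.692 Y25.060
G1 X86.025 Y22.913
M5
G0 X64.310 Y99.235
M4 S904
G1 X72.191 Y99.235 F1509
G1 X72.191 Y82.663
G1 X64.310 Y82.663
G1 X64.310 Y99.235
M5
G0 X138.501 Y45.989
M4 S434
G1 X130.481 Y41.559 F1998
G1 X121.677 Y44.097
G1 X117.247 Y52.117
G1 X119.785 Y60.921
G1 X127.805 Y65.351
G1 X136.609 Y62.813
G1 X141.039 Y54.793
G1 X138.501 Y45.989
M5
G0 X31.839 Y107.201
M4 S434
G1 X74.892 Y133.868 F1998
G1 X133.253 Y18.746
G1 X63.287 Y150.697
G1 X93.836 Y71.799
G1 X31.839 Y107.201
M5

viewBox `0 0 188.116 160.333` with mm width/height → 1 unit = 1 mm. Flip: y_m = 160.333 − y_svg.

**Shape 1** — `<rect>` rectangle, stroke `#ff8800` → cut (S904, F1509). Machine vertices: (46.213,149.382) → (109.156,149.382) → (109.156,131.085) → (46.213,131.085) → (46.213,149.382). Closed: final G1 returns to the first vertex.

**Shape 2** — `<polygon>` regular polygon, stroke `#ff00ff` → score (S434, F1998). Machine vertices: (86.025,22.913) → (81.435,25.223) → (80.381,30.252) → (83.654,34.212) → (88.792,34.122) → (91.924,30.049) → (90.692,25.060) → (86.025,22.913). Closed: final G1 returns to the first vertex.

**Shape 3** — `<polygon>` rectangle, stroke `#ff8800` → cut (S904, F1509). Machine vertices: (64.310,99.235) → (72.191,99.235) → (72.191,82.663) → (64.310,82.663) → (64.310,99.235). Closed: final G1 returns to the first vertex.

**Shape 4** — `<polygon>` regular polygon, stroke `#ff00ff` → score (S434, F1998). Machine vertices: (138.501,45.989) → (130.481,41.559) → (121.677,44.097) → (117.247,52.117) → (119.785,60.921) → (127.805,65.351) → (136.609,62.813) → (141.039,54.793) → (138.501,45.989). Closed: final G1 returns to the first vertex.

**Shape 5** — `<polygon>` closed polygon, stroke `#ff00ff` → score (S434, F1998). Machine vertices: (31.839,107.201) → (74.892,133.868) → (133.253,18.746) → (63.287,150.697) → (93.836,71.799) → (31.839,107.201). Closed: final G1 returns to the first vertex.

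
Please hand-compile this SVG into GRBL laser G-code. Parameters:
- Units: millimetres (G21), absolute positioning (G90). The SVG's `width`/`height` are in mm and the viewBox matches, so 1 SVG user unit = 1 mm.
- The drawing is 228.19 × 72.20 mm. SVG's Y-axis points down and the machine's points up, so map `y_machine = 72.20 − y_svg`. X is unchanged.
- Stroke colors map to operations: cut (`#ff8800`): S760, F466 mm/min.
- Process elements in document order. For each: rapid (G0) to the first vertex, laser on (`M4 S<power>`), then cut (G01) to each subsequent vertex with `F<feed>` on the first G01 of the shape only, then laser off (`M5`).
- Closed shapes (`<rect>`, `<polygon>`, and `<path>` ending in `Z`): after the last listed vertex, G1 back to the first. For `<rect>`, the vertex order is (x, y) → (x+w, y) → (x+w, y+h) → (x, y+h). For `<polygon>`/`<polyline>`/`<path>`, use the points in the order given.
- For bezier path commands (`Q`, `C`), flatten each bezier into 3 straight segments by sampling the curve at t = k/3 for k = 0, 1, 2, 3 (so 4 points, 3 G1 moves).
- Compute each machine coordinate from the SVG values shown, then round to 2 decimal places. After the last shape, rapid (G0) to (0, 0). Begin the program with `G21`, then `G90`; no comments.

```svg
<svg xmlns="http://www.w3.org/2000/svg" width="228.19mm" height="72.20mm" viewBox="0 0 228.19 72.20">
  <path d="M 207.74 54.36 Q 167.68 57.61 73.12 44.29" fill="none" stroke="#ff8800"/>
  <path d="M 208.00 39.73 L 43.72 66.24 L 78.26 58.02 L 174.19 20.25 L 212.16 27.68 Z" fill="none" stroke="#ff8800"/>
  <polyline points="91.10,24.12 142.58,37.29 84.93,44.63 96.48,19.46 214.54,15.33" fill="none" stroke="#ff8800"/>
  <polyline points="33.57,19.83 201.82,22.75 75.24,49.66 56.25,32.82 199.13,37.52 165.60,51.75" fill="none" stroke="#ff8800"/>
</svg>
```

viewBox `0 0 228.19 72.20` with mm width/height → 1 unit = 1 mm. Flip: y_m = 72.20 − y_svg.

**Shape 1** — `<path>` quadratic bezier, stroke `#ff8800` → cut (S760, F466). Control points (SVG): P0=(207.74,54.36), P1=(167.68,57.61), P2=(73.12,44.29); sampled at t=k/3. Machine vertices: (207.74,17.84) → (174.98,17.51) → (130.10,20.87) → (73.12,27.91). Open path.

**Shape 2** — `<path>` closed polygon, stroke `#ff8800` → cut (S760, F466). Machine vertices: (208.00,32.47) → (43.72,5.96) → (78.26,14.18) → (174.19,51.95) → (212.16,44.52) → (208.00,32.47). Closed: final G1 returns to the first vertex.

**Shape 3** — `<polyline>` open polyline, stroke `#ff8800` → cut (S760, F466). Machine vertices: (91.10,48.08) → (142.58,34.91) → (84.93,27.57) → (96.48,52.74) → (214.54,56.87). Open path.

**Shape 4** — `<polyline>` open polyline, stroke `#ff8800` → cut (S760, F466). Machine vertices: (33.57,52.37) → (201.82,49.45) → (75.24,22.54) → (56.25,39.38) → (199.13,34.68) → (165.60,20.45). Open path.

G21
G90
G0 X207.74 Y17.84
M4 S760
G01 X174.98 Y17.51 F466
G01 X130.10 Y20.87
G01 X73.12 Y27.91
M5
G0 X208.00 Y32.47
M4 S760
G01 X43.72 Y5.96 F466
G01 X78.26 Y14.18
G01 X174.19 Y51.95
G01 X212.16 Y44.52
G01 X208.00 Y32.47
M5
G0 X91.10 Y48.08
M4 S760
G01 X142.58 Y34.91 F466
G01 X84.93 Y27.57
G01 X96.48 Y52.74
G01 X214.54 Y56.87
M5
G0 X33.57 Y52.37
M4 S760
G01 X201.82 Y49.45 F466
G01 X75.24 Y22.54
G01 X56.25 Y39.38
G01 X199.13 Y34.68
G01 X165.60 Y20.45
M5
G0 X0.00 Y0.00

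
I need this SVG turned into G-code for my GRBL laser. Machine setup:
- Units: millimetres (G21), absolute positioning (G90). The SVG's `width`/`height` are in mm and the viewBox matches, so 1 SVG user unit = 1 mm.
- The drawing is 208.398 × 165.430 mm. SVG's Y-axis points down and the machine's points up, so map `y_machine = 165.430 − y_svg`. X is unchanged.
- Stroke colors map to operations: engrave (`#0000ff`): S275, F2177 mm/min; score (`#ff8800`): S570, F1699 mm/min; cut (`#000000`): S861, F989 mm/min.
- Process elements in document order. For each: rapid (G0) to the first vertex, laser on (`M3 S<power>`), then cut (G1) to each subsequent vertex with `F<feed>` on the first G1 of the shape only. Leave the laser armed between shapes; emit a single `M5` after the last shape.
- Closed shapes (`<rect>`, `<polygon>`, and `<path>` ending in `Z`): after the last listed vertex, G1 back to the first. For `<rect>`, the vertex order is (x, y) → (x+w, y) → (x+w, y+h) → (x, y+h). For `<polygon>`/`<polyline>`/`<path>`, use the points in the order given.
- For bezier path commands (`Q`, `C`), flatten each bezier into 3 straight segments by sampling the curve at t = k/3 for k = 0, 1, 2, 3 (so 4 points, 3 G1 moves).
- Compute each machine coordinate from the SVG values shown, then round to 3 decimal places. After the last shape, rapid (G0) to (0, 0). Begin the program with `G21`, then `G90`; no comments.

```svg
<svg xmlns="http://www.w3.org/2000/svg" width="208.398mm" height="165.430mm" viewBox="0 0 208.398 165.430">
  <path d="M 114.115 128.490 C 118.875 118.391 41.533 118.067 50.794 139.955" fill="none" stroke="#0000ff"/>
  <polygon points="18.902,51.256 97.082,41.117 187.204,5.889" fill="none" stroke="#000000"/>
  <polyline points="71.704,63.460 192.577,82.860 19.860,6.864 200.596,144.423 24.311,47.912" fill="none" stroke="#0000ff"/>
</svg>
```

G21
G90
G0 X114.115 Y36.940
M3 S275
G1 X97.756 Y43.320 F2177
G1 X64.152 Y40.420
G1 X50.794 Y25.475
G0 X18.902 Y114.174
M3 S861
G1 X97.082 Y124.313 F989
G1 X187.204 Y159.541
G1 X18.902 Y114.174
G0 X71.704 Y101.970
M3 S275
G1 X192.577 Y82.570 F2177
G1 X19.860 Y158.566
G1 X200.596 Y21.007
G1 X24.311 Y117.518
M5
G0 X0.000 Y0.000

viewBox `0 0 208.398 165.430` with mm width/height → 1 unit = 1 mm. Flip: y_m = 165.430 − y_svg.

**Shape 1** — `<path>` cubic bezier, stroke `#0000ff` → engrave (S275, F2177). Control points (SVG): P0=(114.115,128.490), P1=(118.875,118.391), P2=(41.533,118.067), P3=(50.794,139.955); sampled at t=k/3. Machine vertices: (114.115,36.940) → (97.756,43.320) → (64.152,40.420) → (50.794,25.475). Open path.

**Shape 2** — `<polygon>` closed polygon, stroke `#000000` → cut (S861, F989). Machine vertices: (18.902,114.174) → (97.082,124.313) → (187.204,159.541) → (18.902,114.174). Closed: final G1 returns to the first vertex.

**Shape 3** — `<polyline>` open polyline, stroke `#0000ff` → engrave (S275, F2177). Machine vertices: (71.704,101.970) → (192.577,82.570) → (19.860,158.566) → (200.596,21.007) → (24.311,117.518). Open path.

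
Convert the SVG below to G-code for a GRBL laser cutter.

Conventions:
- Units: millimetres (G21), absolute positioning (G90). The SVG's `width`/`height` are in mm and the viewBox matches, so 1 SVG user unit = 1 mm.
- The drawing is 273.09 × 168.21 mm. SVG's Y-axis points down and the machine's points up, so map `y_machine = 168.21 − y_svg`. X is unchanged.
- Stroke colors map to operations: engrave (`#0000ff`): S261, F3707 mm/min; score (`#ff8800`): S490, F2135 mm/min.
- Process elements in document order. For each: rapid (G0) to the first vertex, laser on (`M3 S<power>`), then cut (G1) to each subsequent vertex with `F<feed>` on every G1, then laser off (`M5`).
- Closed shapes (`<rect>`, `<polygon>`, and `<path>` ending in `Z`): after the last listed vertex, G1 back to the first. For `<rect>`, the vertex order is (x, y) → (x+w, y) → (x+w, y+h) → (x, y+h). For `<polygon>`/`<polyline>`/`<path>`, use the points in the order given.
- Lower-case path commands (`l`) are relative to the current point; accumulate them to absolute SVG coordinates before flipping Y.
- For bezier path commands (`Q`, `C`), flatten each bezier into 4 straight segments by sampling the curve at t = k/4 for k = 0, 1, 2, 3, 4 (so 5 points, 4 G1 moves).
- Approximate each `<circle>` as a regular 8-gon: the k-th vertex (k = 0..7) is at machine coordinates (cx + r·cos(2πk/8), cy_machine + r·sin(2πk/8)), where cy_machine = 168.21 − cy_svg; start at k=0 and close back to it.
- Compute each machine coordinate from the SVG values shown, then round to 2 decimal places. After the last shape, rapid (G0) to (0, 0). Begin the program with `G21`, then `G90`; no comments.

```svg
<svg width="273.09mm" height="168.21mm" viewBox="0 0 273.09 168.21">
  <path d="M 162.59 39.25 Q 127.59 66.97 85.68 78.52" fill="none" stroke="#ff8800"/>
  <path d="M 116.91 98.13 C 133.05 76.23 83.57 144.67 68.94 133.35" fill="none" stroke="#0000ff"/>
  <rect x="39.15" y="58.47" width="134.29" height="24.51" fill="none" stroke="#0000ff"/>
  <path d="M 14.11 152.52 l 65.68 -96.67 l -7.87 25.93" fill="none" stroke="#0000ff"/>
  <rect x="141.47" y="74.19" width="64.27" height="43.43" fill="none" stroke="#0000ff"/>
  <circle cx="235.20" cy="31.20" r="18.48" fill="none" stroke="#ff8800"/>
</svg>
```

G21
G90
G0 X162.59 Y128.96
M3 S490
G1 X144.66 Y116.11 F2135
G1 X125.86 Y105.28 F2135
G1 X106.20 Y96.48 F2135
G1 X85.68 Y89.69 F2135
M5
G0 X116.91 Y70.08
M3 S261
G1 X118.28 Y72.22 F3707
G1 X104.46 Y56.44 F3707
G1 X84.88 Y38.67 F3707
G1 X68.94 Y34.86 F3707
M5
G0 X39.15 Y109.74
M3 S261
G1 X173.44 Y109.74 F3707
G1 X173.44 Y85.23 F3707
G1 X39.15 Y85.23 F3707
G1 X39.15 Y109.74 F3707
M5
G0 X14.11 Y15.69
M3 S261
G1 X79.79 Y112.36 F3707
G1 X71.92 Y86.43 F3707
M5
G0 X141.47 Y94.02
M3 S261
G1 X205.74 Y94.02 F3707
G1 X205.74 Y50.59 F3707
G1 X141.47 Y50.59 F3707
G1 X141.47 Y94.02 F3707
M5
G0 X253.68 Y137.01
M3 S490
G1 X248.27 Y150.08 F2135
G1 X235.20 Y155.49 F2135
G1 X222.13 Y150.08 F2135
G1 X216.72 Y137.01 F2135
G1 X222.13 Y123.94 F2135
G1 X235.20 Y118.53 F2135
G1 X248.27 Y123.94 F2135
G1 X253.68 Y137.01 F2135
M5
G0 X0.00 Y0.00

Since the viewBox matches the mm dimensions, user units are millimetres directly. The only transform is the Y-flip y_m = 168.21 − y_svg.

Shape 1 is a quadratic bezier drawn with `<path>`. Its stroke #ff8800 means score at S490, F2135. After flipping Y the toolpath is (162.59,128.96) → (144.66,116.11) → (125.86,105.28) → (106.20,96.48) → (85.68,89.69).

Shape 2 is a cubic bezier drawn with `<path>`. Its stroke #0000ff means engrave at S261, F3707. After flipping Y the toolpath is (116.91,70.08) → (118.28,72.22) → (104.46,56.44) → (84.88,38.67) → (68.94,34.86).

Shape 3 is a rectangle drawn with `<rect>`. Its stroke #0000ff means engrave at S261, F3707. After flipping Y the toolpath is (39.15,109.74) → (173.44,109.74) → (173.44,85.23) → (39.15,85.23) → (39.15,109.74), returning to the start.

Shape 4 is a open polyline drawn with `<path>`. Its stroke #0000ff means engrave at S261, F3707. After flipping Y the toolpath is (14.11,15.69) → (79.79,112.36) → (71.92,86.43).

Shape 5 is a rectangle drawn with `<rect>`. Its stroke #0000ff means engrave at S261, F3707. After flipping Y the toolpath is (141.47,94.02) → (205.74,94.02) → (205.74,50.59) → (141.47,50.59) → (141.47,94.02), returning to the start.

Shape 6 is a circle drawn with `<circle>`. Its stroke #ff8800 means score at S490, F2135. After flipping Y the toolpath is (253.68,137.01) → (248.27,150.08) → (235.20,155.49) → (222.13,150.08) → (216.72,137.01) → (222.13,123.94) → (235.20,118.53) → (248.27,123.94) → (253.68,137.01), returning to the start.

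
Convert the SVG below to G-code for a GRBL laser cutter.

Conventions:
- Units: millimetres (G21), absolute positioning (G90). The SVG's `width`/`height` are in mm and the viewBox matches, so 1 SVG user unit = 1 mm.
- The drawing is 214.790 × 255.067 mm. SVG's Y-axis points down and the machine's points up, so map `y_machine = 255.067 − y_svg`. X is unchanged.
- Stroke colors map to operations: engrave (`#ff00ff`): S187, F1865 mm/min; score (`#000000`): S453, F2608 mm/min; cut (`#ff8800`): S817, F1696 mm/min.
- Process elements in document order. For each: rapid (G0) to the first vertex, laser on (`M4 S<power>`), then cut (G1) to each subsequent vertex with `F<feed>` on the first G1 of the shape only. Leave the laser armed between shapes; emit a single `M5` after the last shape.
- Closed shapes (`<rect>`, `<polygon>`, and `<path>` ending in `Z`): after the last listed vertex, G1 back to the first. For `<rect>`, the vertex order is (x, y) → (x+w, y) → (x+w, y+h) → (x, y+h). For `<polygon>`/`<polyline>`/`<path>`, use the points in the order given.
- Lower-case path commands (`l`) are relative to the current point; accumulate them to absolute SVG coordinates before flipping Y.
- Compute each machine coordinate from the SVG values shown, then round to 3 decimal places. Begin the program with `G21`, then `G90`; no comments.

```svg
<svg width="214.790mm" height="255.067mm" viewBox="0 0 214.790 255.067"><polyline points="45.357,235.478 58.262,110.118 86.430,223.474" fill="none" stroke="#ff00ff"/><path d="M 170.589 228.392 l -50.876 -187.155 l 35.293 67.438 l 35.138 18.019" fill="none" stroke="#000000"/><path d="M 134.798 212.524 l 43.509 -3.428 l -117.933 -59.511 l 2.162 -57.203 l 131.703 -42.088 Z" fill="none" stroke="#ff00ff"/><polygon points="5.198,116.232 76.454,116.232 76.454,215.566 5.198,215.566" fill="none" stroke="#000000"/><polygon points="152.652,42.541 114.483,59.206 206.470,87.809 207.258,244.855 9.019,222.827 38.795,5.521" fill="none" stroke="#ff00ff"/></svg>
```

1 u = 1 mm; y_m = 255.067 − y.

[1] `<polyline>` open polyline, #ff00ff→engrave S187 F1865: (45.357,19.589) → (58.262,144.949) → (86.430,31.593)

[2] `<path>` open polyline, #000000→score S453 F2608: (170.589,26.675) → (119.713,213.830) → (155.006,146.392) → (190.144,128.373)

[3] `<path>` closed polygon, #ff00ff→engrave S187 F1865: (134.798,42.543) → (178.307,45.971) → (60.374,105.482) → (62.536,162.685) → (194.239,204.773) → (134.798,42.543) (closed)

[4] `<polygon>` rectangle, #000000→score S453 F2608: (5.198,138.835) → (76.454,138.835) → (76.454,39.501) → (5.198,39.501) → (5.198,138.835) (closed)

[5] `<polygon>` closed polygon, #ff00ff→engrave S187 F1865: (152.652,212.526) → (114.483,195.861) → (206.470,167.258) → (207.258,10.212) → (9.019,32.240) → (38.795,249.546) → (152.652,212.526) (closed)

G21
G90
G0 X45.357 Y19.589
M4 S187
G1 X58.262 Y144.949 F1865
G1 X86.430 Y31.593
G0 X170.589 Y26.675
M4 S453
G1 X119.713 Y213.830 F2608
G1 X155.006 Y146.392
G1 X190.144 Y128.373
G0 X134.798 Y42.543
M4 S187
G1 X178.307 Y45.971 F1865
G1 X60.374 Y105.482
G1 X62.536 Y162.685
G1 X194.239 Y204.773
G1 X134.798 Y42.543
G0 X5.198 Y138.835
M4 S453
G1 X76.454 Y138.835 F2608
G1 X76.454 Y39.501
G1 X5.198 Y39.501
G1 X5.198 Y138.835
G0 X152.652 Y212.526
M4 S187
G1 X114.483 Y195.861 F1865
G1 X206.470 Y167.258
G1 X207.258 Y10.212
G1 X9.019 Y32.240
G1 X38.795 Y249.546
G1 X152.652 Y212.526
M5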